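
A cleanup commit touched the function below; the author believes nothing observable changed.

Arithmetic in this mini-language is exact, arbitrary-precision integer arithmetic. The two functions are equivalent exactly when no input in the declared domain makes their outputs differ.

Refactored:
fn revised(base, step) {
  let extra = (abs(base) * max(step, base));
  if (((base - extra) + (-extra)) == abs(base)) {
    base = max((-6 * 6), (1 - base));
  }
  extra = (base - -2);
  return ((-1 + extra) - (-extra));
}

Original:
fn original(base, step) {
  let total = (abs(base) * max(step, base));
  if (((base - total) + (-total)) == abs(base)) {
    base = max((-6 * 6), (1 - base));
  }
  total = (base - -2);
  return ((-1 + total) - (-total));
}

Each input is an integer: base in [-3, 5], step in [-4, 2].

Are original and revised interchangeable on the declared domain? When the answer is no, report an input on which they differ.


Equivalent — the differences include local variable names differ, yet no declared input distinguishes the two.
Tracing base=4, step=1: original: total = 16; (((base - total) + (-total)) == abs(base)) -> false; total = 6; return 11 | revised: extra = 16; (((base - extra) + (-extra)) == abs(base)) -> false; extra = 6; return 11 — matching result 11.
Checked all 63 inputs in the declared domain: the outputs agree on every one.
verdict: equivalent


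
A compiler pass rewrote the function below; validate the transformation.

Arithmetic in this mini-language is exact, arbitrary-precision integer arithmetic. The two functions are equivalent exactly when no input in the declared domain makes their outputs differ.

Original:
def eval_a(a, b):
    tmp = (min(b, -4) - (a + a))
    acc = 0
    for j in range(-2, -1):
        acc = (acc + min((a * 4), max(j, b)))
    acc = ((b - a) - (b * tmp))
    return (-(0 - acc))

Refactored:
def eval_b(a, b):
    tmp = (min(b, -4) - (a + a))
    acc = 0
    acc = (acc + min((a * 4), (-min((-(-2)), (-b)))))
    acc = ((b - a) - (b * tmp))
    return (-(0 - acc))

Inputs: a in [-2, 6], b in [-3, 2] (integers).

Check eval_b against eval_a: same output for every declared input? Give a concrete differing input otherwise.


Equivalent — the differences include statement counts differ, constant usage differs, loop structure differs, min/max/abs usage differs, local variable names differ, yet no declared input distinguishes the two.
As a probe, take a=5, b=1: eval_a runs tmp = -14; acc = 0; [j=-2]; acc = 1; acc = 10; return 10; eval_b runs tmp = -14; acc = 0; acc = 1; acc = 10; return 10; both end at 10.
Sweeping the whole domain (54 inputs) finds no disagreement.
verdict: equivalent


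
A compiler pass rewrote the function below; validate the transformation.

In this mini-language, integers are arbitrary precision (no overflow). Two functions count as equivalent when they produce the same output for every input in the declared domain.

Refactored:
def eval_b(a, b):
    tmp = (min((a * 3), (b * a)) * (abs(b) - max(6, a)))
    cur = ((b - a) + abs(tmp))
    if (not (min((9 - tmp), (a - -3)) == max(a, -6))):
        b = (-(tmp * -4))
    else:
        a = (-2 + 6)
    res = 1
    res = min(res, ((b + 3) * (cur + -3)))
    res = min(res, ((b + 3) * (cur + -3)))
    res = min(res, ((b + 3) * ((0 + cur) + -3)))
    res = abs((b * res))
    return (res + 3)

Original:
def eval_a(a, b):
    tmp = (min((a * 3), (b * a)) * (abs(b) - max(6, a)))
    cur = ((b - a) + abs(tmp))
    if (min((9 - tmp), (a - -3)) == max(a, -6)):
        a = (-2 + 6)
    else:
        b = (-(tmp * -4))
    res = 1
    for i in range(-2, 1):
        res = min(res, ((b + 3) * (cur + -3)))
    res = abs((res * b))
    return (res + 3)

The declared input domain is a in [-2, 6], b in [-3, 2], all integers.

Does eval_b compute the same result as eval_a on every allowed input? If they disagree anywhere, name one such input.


Side by side, the visible changes include: arithmetic usage differs; also constant usage differs; also statement counts differ; also loop structure differs; also local variable names differ; also boolean connective usage differs; also min/max/abs usage differs.
One worked example (a=1, b=1) — eval_a: tmp becomes -5; next cur becomes 5; next (min((9 - tmp), (a - -3)) == max(a, -6)) evaluates to false; next b becomes -20; next res becomes 1; next at i=-2:; next res becomes -34; next at i=-1:; next res becomes -34; next at i=0:; next res becomes -34; next res becomes 680; next final value 683; eval_b: tmp becomes -5; next cur becomes 5; next (not (min((9 - tmp), (a - -3)) == max(a, -6))) evaluates to true; next b becomes -20; next res becomes 1; next res becomes -34; next res becomes -34; next res becomes -34; next res becomes 680; next final value 683; agreement on 683.
Every one of the 54 inputs gives matching results.
verdict: equivalent


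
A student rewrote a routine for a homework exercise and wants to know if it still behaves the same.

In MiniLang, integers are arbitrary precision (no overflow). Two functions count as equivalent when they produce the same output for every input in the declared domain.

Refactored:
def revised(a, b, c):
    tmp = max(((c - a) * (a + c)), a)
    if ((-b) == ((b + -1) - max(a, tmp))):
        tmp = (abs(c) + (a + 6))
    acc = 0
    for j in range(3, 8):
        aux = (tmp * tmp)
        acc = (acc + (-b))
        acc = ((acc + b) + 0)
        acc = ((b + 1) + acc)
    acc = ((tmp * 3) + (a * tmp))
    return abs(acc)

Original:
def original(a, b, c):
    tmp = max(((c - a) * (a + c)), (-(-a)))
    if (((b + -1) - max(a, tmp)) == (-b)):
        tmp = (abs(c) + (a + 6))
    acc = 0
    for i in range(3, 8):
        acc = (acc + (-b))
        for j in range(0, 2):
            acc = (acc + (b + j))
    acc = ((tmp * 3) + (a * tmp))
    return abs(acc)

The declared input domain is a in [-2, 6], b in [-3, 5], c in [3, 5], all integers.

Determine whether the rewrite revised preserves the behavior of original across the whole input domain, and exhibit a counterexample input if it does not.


Behavior is preserved: although statement counts differ, loop structure differs, arithmetic usage differs, local variable names differ, constant usage differs, the outputs never diverge.
As a probe, take a=-1, b=0, c=3: original runs tmp=8, then (((b + -1) - max(a, tmp)) == (-b)) is false, then acc=0, then (i=3), then acc=0, then (j=0), then acc=0, then (j=1), then acc=1, then (i=4), then acc=1, then (j=0), then acc=1, then (j=1), then acc=2, then (i=5), then acc=2, then (j=0), then acc=2, then (j=1), then acc=3, then (i=6), then acc=3, then (j=0), then acc=3, then (j=1), then acc=4, then (i=7), then acc=4, then (j=0), then acc=4, then (j=1), then acc=5, then acc=16, then returns 16; revised runs tmp=8, then ((-b) == ((b + -1) - max(a, tmp))) is false, then acc=0, then (j=3), then aux=64, then acc=0, then acc=0, then acc=1, then (j=4), then aux=64, then acc=1, then acc=1, then acc=2, then (j=5), then aux=64, then acc=2, then acc=2, then acc=3, then (j=6), then aux=64, then acc=3, then acc=3, then acc=4, then (j=7), then aux=64, then acc=4, then acc=4, then acc=5, then acc=16, then returns 16; both end at 16.
Sweeping the whole domain (243 inputs) finds no disagreement.
verdict: equivalent


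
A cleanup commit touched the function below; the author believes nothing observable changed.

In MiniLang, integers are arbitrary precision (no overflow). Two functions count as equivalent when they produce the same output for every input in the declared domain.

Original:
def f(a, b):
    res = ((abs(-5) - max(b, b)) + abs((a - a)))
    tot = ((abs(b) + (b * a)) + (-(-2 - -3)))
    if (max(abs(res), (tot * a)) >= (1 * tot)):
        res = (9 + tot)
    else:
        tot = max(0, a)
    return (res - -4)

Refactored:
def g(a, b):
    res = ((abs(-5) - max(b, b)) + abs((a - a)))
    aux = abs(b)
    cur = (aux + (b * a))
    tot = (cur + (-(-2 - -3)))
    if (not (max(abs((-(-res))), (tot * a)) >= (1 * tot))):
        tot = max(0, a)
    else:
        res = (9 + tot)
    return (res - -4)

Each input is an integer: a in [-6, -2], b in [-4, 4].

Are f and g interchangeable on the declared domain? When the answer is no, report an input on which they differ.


Comparing the listings, the differences include: statement counts differ; and boolean connective usage differs; and local variable names differ.
Spot check at a=-6, b=-2 — f: res becomes 7; next tot becomes 13; next (max(abs(res), (tot * a)) >= (1 * tot)) evaluates to false; next tot becomes 0; next final value 11. g: res becomes 7; next aux becomes 2; next cur becomes 14; next tot becomes 13; next (not (max(abs((-(-res))), (tot * a)) >= (1 * tot))) evaluates to true; next tot becomes 0; next final value 11. Both give 11.
Across all 45 domain points the two functions coincide.
verdict: equivalent


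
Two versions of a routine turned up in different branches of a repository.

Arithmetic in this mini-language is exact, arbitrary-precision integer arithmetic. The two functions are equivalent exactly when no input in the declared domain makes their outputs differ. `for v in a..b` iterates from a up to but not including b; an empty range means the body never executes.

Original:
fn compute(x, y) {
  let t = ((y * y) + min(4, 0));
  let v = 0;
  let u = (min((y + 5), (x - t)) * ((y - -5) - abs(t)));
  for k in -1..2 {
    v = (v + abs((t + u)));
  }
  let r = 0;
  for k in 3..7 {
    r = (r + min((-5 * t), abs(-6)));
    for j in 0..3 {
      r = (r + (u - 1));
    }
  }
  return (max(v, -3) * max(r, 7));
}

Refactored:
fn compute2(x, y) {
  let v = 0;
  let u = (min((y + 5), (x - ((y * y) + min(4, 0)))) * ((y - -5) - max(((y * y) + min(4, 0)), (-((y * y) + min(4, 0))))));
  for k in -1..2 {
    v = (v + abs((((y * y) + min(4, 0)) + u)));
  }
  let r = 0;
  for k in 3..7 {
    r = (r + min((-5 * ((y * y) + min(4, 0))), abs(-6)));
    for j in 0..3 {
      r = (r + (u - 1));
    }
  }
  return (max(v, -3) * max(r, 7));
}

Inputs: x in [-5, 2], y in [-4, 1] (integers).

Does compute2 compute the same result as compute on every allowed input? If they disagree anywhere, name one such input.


Comparing the listings, the differences include: arithmetic usage differs, statement counts differ, min/max/abs usage differs, constant usage differs, local variable names differ.
Spot check at x=-5, y=1 — compute: t := 1 | v := 0 | u := -30 | iter k=-1: | v := 29 | iter k=0: | v := 58 | iter k=1: | v := 87 | r := 0 | iter k=3: | r := -5 | iter j=0: | r := -36 | iter j=1: | r := -67 | iter j=2: | r := -98 | iter k=4: | r := -103 | iter j=0: | r := -134 | iter j=1: | r := -165 | iter j=2: | r := -196 | iter k=5: | r := -201 | iter j=0: | r := -232 | iter j=1: | r := -263 | iter j=2: | r := -294 | iter k=6: | r := -299 | iter j=0: | r := -330 | iter j=1: | r := -361 | iter j=2: | r := -392 | result 609. compute2: v := 0 | u := -30 | iter k=-1: | v := 29 | iter k=0: | v := 58 | iter k=1: | v := 87 | r := 0 | iter k=3: | r := -5 | iter j=0: | r := -36 | iter j=1: | r := -67 | iter j=2: | r := -98 | iter k=4: | r := -103 | iter j=0: | r := -134 | iter j=1: | r := -165 | iter j=2: | r := -196 | iter k=5: | r := -201 | iter j=0: | r := -232 | iter j=1: | r := -263 | iter j=2: | r := -294 | iter k=6: | r := -299 | iter j=0: | r := -330 | iter j=1: | r := -361 | iter j=2: | r := -392 | result 609. Both give 609.
Sweeping the whole domain (48 inputs) finds no disagreement.
verdict: equivalent


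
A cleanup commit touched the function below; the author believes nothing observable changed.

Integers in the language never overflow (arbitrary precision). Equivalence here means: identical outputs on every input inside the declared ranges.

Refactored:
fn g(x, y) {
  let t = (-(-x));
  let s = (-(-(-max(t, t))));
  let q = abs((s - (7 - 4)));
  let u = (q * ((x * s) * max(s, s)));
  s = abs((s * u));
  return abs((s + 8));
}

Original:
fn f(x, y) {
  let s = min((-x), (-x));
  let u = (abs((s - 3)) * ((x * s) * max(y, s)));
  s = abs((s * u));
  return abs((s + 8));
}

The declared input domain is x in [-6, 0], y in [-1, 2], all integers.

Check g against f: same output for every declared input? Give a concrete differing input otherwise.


These are not equivalent — on x=-1, y=2 the outputs split (12 vs 10).
f: s=1, then u=-4, then s=4, then returns 12
g: t=-1, then s=1, then q=2, then u=-2, then s=2, then returns 10
verdict: not equivalent; witness: x=-1, y=2


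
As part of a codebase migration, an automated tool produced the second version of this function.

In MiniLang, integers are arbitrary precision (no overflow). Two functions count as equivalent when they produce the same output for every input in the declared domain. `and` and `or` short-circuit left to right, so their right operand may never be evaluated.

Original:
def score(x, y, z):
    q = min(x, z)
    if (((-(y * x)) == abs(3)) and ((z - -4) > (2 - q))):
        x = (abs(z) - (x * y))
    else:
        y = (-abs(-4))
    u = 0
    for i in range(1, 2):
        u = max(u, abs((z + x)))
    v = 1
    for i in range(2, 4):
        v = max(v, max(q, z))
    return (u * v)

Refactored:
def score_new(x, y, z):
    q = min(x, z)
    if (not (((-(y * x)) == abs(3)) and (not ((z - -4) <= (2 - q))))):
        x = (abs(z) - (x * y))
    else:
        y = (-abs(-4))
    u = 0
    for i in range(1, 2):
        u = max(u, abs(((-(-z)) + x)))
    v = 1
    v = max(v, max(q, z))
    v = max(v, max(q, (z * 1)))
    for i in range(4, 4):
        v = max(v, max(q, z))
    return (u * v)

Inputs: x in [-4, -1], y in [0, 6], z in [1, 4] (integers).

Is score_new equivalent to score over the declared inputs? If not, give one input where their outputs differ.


Run the pair on x=-4, y=0, z=1.
score: q = -4; (((-(y * x)) == abs(3)) and ((z - -4) > (2 - q))) -> false; y = -4; u = 0; [i=1]; u = 3; v = 1; [i=2]; v = 1; [i=3]; v = 1; return 3
score_new: q = -4; (not (((-(y * x)) == abs(3)) and (not ((z - -4) <= (2 - q))))) -> true; x = 1; u = 0; [i=1]; u = 2; v = 1; v = 1; v = 1; the i loop: no iterations; return 2
3 against 2: the behavior changed.
verdict: not equivalent; witness: x=-4, y=0, z=1


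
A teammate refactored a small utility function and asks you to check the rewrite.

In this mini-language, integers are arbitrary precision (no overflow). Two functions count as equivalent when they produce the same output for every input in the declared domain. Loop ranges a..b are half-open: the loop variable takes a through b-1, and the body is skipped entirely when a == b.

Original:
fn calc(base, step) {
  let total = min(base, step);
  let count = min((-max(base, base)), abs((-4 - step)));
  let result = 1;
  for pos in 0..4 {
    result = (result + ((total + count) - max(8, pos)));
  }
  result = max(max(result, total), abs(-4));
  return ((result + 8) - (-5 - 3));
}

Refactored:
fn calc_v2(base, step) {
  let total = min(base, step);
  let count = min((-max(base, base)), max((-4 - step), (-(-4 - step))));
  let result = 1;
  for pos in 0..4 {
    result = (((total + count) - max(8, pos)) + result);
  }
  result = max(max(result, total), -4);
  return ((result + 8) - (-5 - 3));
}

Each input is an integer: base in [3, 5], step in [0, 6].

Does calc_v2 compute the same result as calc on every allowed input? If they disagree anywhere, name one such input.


At base=3, step=0: calc gives 20, calc_v2 gives 16.
verdict: not equivalent; witness: base=3, step=0


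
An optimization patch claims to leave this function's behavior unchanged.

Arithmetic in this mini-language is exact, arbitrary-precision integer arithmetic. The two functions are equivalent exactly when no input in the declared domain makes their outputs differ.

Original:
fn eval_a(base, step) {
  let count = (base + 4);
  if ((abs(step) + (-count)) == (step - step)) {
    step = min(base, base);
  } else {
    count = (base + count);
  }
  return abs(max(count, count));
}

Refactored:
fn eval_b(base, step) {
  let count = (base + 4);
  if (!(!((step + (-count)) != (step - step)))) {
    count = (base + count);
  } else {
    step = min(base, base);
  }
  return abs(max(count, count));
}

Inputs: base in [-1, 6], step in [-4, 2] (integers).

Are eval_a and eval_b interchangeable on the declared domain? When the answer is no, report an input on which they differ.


Not equivalent: base=-1, step=-3 separates them (3 vs 2).
eval_a: count := 3 | ((abs(step) + (-count)) == (step - step)): true | step := -1 | result 3
eval_b: count := 3 | (!(!((step + (-count)) != (step - step)))): true | count := 2 | result 2
verdict: not equivalent; witness: base=-1, step=-3


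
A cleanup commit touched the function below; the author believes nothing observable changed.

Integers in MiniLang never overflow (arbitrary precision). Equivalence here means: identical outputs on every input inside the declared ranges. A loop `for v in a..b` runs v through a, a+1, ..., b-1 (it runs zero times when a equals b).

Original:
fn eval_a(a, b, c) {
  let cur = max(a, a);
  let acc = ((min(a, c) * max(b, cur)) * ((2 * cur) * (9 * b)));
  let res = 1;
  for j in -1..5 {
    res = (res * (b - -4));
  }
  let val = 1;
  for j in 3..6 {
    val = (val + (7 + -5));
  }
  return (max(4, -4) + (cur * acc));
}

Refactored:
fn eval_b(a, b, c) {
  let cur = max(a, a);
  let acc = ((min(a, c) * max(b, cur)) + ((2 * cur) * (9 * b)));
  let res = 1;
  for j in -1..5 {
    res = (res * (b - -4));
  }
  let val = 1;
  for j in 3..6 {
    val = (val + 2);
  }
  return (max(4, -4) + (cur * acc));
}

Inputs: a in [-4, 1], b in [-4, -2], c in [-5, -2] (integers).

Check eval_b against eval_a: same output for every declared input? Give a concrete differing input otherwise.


Run the pair on a=-4, b=-4, c=-5.
eval_a: cur becomes -4; next acc becomes 5760; next res becomes 1; next at j=-1:; next res becomes 0; next at j=0:; next res becomes 0; next at j=1:; next res becomes 0; next at j=2:; next res becomes 0; next at j=3:; next res becomes 0; next at j=4:; next res becomes 0; next val becomes 1; next at j=3:; next val becomes 3; next at j=4:; next val becomes 5; next at j=5:; next val becomes 7; next final value -23036
eval_b: cur becomes -4; next acc becomes 308; next res becomes 1; next at j=-1:; next res becomes 0; next at j=0:; next res becomes 0; next at j=1:; next res becomes 0; next at j=2:; next res becomes 0; next at j=3:; next res becomes 0; next at j=4:; next res becomes 0; next val becomes 1; next at j=3:; next val becomes 3; next at j=4:; next val becomes 5; next at j=5:; next val becomes 7; next final value -1228
-23036 vs -1228 — the two versions disagree here.
verdict: not equivalent; witness: a=-4, b=-4, c=-5


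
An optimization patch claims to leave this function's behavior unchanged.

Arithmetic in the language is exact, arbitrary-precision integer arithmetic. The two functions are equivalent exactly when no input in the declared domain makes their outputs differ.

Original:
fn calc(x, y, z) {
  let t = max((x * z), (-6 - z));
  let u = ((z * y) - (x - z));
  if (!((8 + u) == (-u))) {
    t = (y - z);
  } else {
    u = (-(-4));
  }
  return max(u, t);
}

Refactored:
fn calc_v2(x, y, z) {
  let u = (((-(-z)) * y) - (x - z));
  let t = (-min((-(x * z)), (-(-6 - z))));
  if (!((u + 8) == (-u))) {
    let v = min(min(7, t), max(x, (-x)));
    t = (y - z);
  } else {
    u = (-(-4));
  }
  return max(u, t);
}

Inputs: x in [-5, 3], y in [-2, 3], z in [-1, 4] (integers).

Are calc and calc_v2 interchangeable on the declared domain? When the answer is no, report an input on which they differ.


Although local variable names differ; and statement counts differ; and min/max/abs usage differs; and constant usage differs, 324/324 inputs agree.
verdict: equivalent


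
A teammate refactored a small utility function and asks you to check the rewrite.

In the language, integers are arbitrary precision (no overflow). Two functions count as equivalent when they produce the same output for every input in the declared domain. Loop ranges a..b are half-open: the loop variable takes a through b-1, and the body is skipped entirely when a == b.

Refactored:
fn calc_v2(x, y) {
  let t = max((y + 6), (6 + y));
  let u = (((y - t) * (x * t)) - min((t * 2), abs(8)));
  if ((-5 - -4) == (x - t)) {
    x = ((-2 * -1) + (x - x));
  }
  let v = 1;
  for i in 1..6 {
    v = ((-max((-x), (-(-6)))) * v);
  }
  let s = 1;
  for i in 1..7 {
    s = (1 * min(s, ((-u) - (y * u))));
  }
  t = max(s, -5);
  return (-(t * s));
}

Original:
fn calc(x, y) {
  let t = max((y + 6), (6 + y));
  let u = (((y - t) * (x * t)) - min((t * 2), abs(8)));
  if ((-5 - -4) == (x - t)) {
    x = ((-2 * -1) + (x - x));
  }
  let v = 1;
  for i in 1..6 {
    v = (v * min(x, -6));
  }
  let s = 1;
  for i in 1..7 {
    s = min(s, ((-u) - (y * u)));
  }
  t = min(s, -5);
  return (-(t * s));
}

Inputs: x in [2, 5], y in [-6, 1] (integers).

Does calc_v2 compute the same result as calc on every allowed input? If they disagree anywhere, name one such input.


Take x=2, y=-5.
calc: t = 1; u = -14; ((-5 - -4) == (x - t)) -> false; v = 1; [i=1]; v = -6; [i=2]; v = 36; [i=3]; v = -216; [i=4]; v = 1296; [i=5]; v = -7776; s = 1; [i=1]; s = -56; [i=2]; s = -56; [i=3]; s = -56; [i=4]; s = -56; [i=5]; s = -56; [i=6]; s = -56; t = -56; return -3136
calc_v2: t = 1; u = -14; ((-5 - -4) == (x - t)) -> false; v = 1; [i=1]; v = -6; [i=2]; v = 36; [i=3]; v = -216; [i=4]; v = 1296; [i=5]; v = -7776; s = 1; [i=1]; s = -56; [i=2]; s = -56; [i=3]; s = -56; [i=4]; s = -56; [i=5]; s = -56; [i=6]; s = -56; t = -5; return -280
-3136 and -280 differ, so these are not the same function on this domain.
verdict: not equivalent; witness: x=2, y=-5


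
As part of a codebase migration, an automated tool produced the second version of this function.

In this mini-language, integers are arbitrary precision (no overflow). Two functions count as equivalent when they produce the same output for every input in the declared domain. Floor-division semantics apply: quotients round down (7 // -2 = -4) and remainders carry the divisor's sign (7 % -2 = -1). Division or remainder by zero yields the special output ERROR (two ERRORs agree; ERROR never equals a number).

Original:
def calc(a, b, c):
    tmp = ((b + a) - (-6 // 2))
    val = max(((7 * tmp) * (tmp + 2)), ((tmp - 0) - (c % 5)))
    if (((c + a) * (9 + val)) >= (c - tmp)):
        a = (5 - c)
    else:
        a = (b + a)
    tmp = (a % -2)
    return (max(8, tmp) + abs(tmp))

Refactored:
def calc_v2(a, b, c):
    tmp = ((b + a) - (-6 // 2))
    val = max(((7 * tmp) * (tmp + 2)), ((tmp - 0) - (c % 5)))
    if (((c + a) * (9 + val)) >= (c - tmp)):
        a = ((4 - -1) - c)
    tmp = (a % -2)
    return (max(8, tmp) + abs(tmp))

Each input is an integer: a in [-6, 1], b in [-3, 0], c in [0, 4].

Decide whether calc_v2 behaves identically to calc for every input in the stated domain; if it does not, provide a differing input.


There is a counterexample at a=-6, b=-3, c=0: 9 on one side, 8 on the other.
calc: tmp becomes -6; next val becomes 168; next (((c + a) * (9 + val)) >= (c - tmp)) evaluates to false; next a becomes -9; next tmp becomes -1; next final value 9
calc_v2: tmp becomes -6; next val becomes 168; next (((c + a) * (9 + val)) >= (c - tmp)) evaluates to false; next tmp becomes 0; next final value 8
verdict: not equivalent; witness: a=-6, b=-3, c=0


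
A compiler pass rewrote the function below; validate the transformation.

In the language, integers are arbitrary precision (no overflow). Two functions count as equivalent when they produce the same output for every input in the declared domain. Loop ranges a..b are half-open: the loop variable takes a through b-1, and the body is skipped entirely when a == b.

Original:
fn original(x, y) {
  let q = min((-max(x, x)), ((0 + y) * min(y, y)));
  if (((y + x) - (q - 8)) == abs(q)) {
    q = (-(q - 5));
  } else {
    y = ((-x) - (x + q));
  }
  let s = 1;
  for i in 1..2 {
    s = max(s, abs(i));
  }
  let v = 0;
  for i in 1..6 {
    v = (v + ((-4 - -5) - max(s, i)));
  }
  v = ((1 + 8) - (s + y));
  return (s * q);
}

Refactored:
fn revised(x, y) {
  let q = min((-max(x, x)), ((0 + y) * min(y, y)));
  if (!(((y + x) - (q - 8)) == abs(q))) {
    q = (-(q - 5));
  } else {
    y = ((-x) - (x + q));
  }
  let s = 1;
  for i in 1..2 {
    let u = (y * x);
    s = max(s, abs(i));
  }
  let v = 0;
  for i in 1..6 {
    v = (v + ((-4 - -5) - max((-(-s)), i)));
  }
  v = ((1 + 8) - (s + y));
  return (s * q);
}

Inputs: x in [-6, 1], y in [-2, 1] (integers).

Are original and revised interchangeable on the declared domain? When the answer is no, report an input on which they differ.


Run the pair on x=-6, y=-2.
original: q = 4; (((y + x) - (q - 8)) == abs(q)) -> false; y = 8; s = 1; [i=1]; s = 1; v = 0; [i=1]; v = 0; [i=2]; v = -1; [i=3]; v = -3; [i=4]; v = -6; [i=5]; v = -10; v = 0; return 4
revised: q = 4; (!(((y + x) - (q - 8)) == abs(q))) -> true; q = 1; s = 1; [i=1]; u = 12; s = 1; v = 0; [i=1]; v = 0; [i=2]; v = -1; [i=3]; v = -3; [i=4]; v = -6; [i=5]; v = -10; v = 10; return 1
4 against 1: the behavior changed.
verdict: not equivalent; witness: x=-6, y=-2


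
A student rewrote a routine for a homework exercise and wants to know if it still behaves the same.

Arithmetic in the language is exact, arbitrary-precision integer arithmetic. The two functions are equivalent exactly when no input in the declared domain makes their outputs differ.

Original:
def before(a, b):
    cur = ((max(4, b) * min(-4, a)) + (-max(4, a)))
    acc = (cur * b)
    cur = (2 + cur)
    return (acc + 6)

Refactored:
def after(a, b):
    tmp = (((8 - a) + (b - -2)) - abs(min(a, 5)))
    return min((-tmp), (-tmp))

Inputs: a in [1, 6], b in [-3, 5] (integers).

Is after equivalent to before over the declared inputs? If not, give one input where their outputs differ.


Input a=1, b=-3: 66 from before versus -5 from after.
verdict: not equivalent; witness: a=1, b=-3


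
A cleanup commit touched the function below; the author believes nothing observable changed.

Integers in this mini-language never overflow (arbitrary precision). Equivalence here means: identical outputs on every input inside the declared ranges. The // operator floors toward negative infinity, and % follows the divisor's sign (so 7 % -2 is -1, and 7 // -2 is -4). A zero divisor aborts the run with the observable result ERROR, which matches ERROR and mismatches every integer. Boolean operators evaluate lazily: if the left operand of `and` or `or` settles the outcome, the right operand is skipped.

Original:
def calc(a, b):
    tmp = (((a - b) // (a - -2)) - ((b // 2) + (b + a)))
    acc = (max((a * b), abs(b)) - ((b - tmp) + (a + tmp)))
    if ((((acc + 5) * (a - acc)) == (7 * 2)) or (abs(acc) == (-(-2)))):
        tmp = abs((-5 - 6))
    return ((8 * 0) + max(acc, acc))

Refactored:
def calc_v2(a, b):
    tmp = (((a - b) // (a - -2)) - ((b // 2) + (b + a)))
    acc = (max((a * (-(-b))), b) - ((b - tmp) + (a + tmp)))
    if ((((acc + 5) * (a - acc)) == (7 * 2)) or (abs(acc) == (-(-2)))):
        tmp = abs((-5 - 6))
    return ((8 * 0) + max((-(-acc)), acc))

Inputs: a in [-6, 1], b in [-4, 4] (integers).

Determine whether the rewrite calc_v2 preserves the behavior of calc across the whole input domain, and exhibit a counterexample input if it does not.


Consider the input a=0, b=-4.
calc: tmp becomes 8; next acc becomes 8; next ((((acc + 5) * (a - acc)) == (7 * 2)) or (abs(acc) == (-(-2)))) evaluates to false; next final value 8
calc_v2: tmp becomes 8; next acc becomes 4; next ((((acc + 5) * (a - acc)) == (7 * 2)) or (abs(acc) == (-(-2)))) evaluates to false; next final value 4
8 != 4, so the rewrite changes behavior.
verdict: not equivalent; witness: a=0, b=-4


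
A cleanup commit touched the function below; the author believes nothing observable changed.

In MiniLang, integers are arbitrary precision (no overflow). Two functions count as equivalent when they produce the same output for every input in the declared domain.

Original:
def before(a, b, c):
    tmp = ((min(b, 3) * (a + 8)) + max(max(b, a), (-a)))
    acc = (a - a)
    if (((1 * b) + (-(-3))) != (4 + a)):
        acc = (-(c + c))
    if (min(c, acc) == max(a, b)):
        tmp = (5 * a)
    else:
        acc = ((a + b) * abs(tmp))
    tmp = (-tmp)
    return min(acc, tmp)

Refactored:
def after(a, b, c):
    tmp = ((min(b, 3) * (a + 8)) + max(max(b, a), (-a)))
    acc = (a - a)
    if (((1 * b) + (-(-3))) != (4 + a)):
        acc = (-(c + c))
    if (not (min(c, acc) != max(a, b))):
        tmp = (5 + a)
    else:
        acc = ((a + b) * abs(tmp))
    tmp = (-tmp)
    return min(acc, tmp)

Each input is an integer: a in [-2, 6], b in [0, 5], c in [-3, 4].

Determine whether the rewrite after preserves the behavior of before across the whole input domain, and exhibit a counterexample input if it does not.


Not equivalent: a=-2, b=0, c=0 separates them (0 vs -3).
before: tmp = 2; acc = 0; (((1 * b) + (-(-3))) != (4 + a)) -> true; acc = 0; (min(c, acc) == max(a, b)) -> true; tmp = -10; tmp = 10; return 0
after: tmp = 2; acc = 0; (((1 * b) + (-(-3))) != (4 + a)) -> true; acc = 0; (not (min(c, acc) != max(a, b))) -> true; tmp = 3; tmp = -3; return -3
verdict: not equivalent; witness: a=-2, b=0, c=0


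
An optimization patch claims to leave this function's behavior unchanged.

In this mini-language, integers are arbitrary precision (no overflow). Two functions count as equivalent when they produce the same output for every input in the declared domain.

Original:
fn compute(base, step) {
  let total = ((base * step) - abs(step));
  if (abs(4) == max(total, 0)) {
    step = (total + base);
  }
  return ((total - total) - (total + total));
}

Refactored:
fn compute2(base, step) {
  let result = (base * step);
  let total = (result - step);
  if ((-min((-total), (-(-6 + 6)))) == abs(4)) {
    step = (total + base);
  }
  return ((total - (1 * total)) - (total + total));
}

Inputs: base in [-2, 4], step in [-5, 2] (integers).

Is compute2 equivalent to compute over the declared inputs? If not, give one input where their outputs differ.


These are not equivalent — on base=-2, step=-5 the outputs split (-10 vs -30).
compute: total = 5; (abs(4) == max(total, 0)) -> false; return -10
compute2: result = 10; total = 15; ((-min((-total), (-(-6 + 6)))) == abs(4)) -> false; return -30
verdict: not equivalent; witness: base=-2, step=-5


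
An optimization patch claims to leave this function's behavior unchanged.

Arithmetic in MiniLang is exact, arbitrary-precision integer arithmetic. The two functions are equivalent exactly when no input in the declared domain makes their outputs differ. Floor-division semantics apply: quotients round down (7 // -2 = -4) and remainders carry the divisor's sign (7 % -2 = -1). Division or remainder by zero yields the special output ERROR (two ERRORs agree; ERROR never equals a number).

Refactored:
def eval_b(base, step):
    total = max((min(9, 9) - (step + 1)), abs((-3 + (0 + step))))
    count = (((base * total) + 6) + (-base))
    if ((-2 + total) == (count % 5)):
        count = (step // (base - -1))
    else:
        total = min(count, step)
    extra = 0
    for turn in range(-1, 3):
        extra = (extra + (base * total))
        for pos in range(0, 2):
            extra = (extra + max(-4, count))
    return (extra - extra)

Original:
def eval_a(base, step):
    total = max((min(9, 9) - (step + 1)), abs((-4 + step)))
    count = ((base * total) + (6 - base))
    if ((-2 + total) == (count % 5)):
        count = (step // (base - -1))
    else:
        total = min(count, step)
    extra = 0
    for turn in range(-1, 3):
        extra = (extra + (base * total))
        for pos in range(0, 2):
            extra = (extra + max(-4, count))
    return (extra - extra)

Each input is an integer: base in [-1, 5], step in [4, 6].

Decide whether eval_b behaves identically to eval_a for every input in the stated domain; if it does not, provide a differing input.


base=-1, step=6 yields ERROR from eval_a but 0 from eval_b.
verdict: not equivalent; witness: base=-1, step=6


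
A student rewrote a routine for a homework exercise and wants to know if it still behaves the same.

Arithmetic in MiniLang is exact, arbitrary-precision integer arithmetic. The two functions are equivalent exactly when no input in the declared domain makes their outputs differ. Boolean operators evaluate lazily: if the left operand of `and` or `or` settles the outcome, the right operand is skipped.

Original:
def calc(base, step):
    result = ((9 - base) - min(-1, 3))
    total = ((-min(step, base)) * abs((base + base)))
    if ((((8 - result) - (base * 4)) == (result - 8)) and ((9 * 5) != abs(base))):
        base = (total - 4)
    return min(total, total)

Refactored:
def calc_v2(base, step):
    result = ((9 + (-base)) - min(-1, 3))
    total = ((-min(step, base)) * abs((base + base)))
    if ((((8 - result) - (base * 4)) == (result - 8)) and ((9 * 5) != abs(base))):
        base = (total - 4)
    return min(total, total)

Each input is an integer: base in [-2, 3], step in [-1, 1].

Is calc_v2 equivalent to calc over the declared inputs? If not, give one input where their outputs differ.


Equivalent — the differences include arithmetic usage differs, yet no declared input distinguishes the two.
As a probe, take base=2, step=-1: calc runs result becomes 8; next total becomes 4; next ((((8 - result) - (base * 4)) == (result - 8)) and ((9 * 5) != abs(base))) evaluates to false; next final value 4; calc_v2 runs result becomes 8; next total becomes 4; next ((((8 - result) - (base * 4)) == (result - 8)) and ((9 * 5) != abs(base))) evaluates to false; next final value 4; both end at 4.
Checked all 18 inputs in the declared domain: the outputs agree on every one.
verdict: equivalent


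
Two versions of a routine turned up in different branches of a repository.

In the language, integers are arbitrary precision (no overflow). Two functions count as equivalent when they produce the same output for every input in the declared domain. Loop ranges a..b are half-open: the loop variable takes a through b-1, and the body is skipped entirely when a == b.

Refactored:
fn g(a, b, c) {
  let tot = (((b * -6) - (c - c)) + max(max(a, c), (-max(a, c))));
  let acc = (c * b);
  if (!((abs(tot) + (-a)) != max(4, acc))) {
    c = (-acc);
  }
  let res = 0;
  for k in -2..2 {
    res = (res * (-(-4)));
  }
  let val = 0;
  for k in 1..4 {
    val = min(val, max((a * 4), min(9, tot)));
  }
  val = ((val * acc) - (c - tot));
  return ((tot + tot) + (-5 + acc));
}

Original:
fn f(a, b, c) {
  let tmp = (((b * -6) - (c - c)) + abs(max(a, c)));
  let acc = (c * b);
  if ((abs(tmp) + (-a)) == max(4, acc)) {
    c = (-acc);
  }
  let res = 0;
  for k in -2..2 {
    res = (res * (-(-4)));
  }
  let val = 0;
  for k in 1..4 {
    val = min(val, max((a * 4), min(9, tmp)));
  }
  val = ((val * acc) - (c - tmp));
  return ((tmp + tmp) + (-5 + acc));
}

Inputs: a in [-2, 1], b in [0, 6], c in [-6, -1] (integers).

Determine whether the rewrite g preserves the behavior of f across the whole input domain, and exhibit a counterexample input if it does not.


Equivalent — the differences include boolean connective usage differs, plus local variable names differ, plus min/max/abs usage differs, plus comparison usage differs, yet no declared input distinguishes the two.
Spot check at a=-2, b=1, c=-3 — f: tmp := -4 | acc := -3 | ((abs(tmp) + (-a)) == max(4, acc)): false | res := 0 | iter k=-2: | res := 0 | iter k=-1: | res := 0 | iter k=0: | res := 0 | iter k=1: | res := 0 | val := 0 | iter k=1: | val := -4 | iter k=2: | val := -4 | iter k=3: | val := -4 | val := 11 | result -16. g: tot := -4 | acc := -3 | (!((abs(tot) + (-a)) != max(4, acc))): false | res := 0 | iter k=-2: | res := 0 | iter k=-1: | res := 0 | iter k=0: | res := 0 | iter k=1: | res := 0 | val := 0 | iter k=1: | val := -4 | iter k=2: | val := -4 | iter k=3: | val := -4 | val := 11 | result -16. Both give -16.
Sweeping the whole domain (168 inputs) finds no disagreement.
verdict: equivalent


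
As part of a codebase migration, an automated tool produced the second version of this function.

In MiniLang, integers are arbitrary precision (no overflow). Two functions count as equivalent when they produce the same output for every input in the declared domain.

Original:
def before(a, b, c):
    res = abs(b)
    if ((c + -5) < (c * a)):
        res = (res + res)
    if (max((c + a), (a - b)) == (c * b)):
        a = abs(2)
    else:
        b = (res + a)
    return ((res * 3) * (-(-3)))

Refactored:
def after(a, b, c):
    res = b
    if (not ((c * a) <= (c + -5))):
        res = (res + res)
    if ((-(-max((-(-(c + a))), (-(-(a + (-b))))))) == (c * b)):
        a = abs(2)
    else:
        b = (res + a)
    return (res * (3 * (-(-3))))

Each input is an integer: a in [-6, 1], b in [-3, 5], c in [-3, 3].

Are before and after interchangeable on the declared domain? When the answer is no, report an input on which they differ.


There is a counterexample at a=-6, b=-3, c=-3: 54 on one side, -54 on the other.
before: res=3, then ((c + -5) < (c * a)) is true, then res=6, then (max((c + a), (a - b)) == (c * b)) is false, then b=0, then returns 54
after: res=-3, then (not ((c * a) <= (c + -5))) is true, then res=-6, then ((-(-max((-(-(c + a))), (-(-(a + (-b))))))) == (c * b)) is false, then b=-12, then returns -54
verdict: not equivalent; witness: a=-6, b=-3, c=-3


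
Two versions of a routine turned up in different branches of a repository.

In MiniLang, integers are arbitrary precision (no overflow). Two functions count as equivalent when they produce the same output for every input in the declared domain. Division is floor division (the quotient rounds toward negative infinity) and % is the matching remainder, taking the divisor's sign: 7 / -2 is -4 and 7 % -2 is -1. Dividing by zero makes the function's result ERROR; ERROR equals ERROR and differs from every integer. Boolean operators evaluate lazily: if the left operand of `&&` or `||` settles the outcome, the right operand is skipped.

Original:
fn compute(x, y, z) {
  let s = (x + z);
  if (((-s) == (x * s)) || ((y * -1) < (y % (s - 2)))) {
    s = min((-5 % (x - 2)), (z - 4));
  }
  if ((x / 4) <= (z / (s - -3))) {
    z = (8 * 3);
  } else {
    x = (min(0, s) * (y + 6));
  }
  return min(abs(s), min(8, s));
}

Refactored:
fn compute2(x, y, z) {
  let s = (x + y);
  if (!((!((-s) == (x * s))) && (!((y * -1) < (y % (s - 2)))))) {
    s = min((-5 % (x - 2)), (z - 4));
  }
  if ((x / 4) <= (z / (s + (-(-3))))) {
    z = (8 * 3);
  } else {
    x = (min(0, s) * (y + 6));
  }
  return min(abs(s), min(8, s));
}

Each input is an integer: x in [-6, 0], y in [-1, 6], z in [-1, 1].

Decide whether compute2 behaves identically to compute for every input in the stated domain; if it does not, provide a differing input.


Not equivalent: x=-6, y=-1, z=0 separates them (-6 vs -7).
compute: s=-6, then (((-s) == (x * s)) || ((y * -1) < (y % (s - 2)))) is false, then ((x / 4) <= (z / (s - -3))) is true, then z=24, then returns -6
compute2: s=-7, then (!((!((-s) == (x * s))) && (!((y * -1) < (y % (s - 2)))))) is false, then ((x / 4) <= (z / (s + (-(-3))))) is true, then z=24, then returns -7
verdict: not equivalent; witness: x=-6, y=-1, z=0


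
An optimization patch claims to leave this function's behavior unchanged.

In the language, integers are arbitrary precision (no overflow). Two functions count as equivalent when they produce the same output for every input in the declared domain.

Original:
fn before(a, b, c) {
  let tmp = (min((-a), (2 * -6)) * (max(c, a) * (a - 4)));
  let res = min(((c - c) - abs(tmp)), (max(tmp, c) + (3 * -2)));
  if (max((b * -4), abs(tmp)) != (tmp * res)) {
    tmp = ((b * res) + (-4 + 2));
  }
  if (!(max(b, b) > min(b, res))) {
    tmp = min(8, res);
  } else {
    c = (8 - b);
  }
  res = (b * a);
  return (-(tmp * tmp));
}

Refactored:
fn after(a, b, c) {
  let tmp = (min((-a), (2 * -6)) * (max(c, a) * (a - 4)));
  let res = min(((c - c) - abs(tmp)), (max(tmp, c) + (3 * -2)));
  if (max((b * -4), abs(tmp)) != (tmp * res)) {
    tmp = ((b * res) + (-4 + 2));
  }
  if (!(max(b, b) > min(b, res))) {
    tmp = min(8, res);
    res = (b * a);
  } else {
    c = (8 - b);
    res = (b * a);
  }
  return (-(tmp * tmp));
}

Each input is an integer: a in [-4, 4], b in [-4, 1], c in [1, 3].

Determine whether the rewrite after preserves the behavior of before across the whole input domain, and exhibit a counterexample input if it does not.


This is a faithful refactor — arithmetic usage differs, and statement counts differ, but the computed results match everywhere.
One worked example (a=2, b=-3, c=2) — before: tmp=48, then res=-48, then (max((b * -4), abs(tmp)) != (tmp * res)) is true, then tmp=142, then (!(max(b, b) > min(b, res))) is false, then c=11, then res=-6, then returns -20164; after: tmp=48, then res=-48, then (max((b * -4), abs(tmp)) != (tmp * res)) is true, then tmp=142, then (!(max(b, b) > min(b, res))) is false, then c=11, then res=-6, then returns -20164; agreement on -20164.
Every one of the 162 inputs gives matching results.
verdict: equivalent
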